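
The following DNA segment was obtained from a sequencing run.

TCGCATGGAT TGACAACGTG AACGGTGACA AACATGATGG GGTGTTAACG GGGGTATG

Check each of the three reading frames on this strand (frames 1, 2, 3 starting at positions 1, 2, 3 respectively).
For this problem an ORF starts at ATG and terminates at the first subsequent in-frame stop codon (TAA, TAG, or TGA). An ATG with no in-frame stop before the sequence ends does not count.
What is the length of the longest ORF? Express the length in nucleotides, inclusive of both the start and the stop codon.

Frame 1: TCG CAT GGA TTG ACA ACG TGA ACG GTG ACA AAC ATG ATG GGG TGT TAA CGG GGG TAT — ATG at 34, stop TAA at 46 → 15 nt; ATG at 37, stop TAA at 46 → 12 nt.
Frame 2: CGC ATG GAT TGA CAA CGT GAA CGG TGA CAA ACA TGA TGG GGT GTT AAC GGG GGT ATG — ATG at 5, stop TGA at 11 → 9 nt.
Frame 3: GCA TGG ATT GAC AAC GTG AAC GGT GAC AAA CAT GAT GGG GTG TTA ACG GGG GTA — no ATG→stop ORF.
Longest: frame 1, positions 34–48, 15 nt = 5 codons = 4 aa. → 15 nucleotides.

15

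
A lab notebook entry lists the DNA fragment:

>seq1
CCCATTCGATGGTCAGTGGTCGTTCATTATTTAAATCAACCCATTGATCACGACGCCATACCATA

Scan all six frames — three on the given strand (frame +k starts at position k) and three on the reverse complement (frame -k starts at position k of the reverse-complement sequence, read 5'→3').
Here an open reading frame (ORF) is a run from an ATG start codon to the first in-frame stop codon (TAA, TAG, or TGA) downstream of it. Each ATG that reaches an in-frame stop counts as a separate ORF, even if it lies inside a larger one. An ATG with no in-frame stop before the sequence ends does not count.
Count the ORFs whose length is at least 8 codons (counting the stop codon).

1

Reverse complement (5'→3'): TATGGTATGGCGTCGTGATCAATGGGTTGATTTAAATAATGAACGACCACTGACCATCGAATGGG
Frame +1: CCC ATT CGA TGG TCA GTG GTC GTT CAT TAT TTA AAT CAA CCC ATT GAT CAC GAC GCC ATA CCA — no ATG→stop ORF.
Frame +2: CCA TTC GAT GGT CAG TGG TCG TTC ATT ATT TAA ATC AAC CCA TTG ATC ACG ACG CCA TAC CAT — no ATG→stop ORF.
Frame +3: CAT TCG ATG GTC AGT GGT CGT TCA TTA TTT AAA TCA ACC CAT TGA TCA CGA CGC CAT ACC ATA — ATG at 9, stop TGA at 45 → 39 nt.
Frame -1: TAT GGT ATG GCG TCG TGA TCA ATG GGT TGA TTT AAA TAA TGA ACG ACC ACT GAC CAT CGA ATG — ATG at 7, stop TGA at 16 → 12 nt; ATG at 22, stop TGA at 28 → 9 nt.
Frame -2: ATG GTA TGG CGT CGT GAT CAA TGG GTT GAT TTA AAT AAT GAA CGA CCA CTG ACC ATC GAA TGG — no ATG→stop ORF.
Frame -3: TGG TAT GGC GTC GTG ATC AAT GGG TTG ATT TAA ATA ATG AAC GAC CAC TGA CCA TCG AAT GGG — ATG at 39, stop TGA at 51 → 15 nt.
ORFs ≥ 8 codons: frame +3 9–47 (13 codons). Count = 1.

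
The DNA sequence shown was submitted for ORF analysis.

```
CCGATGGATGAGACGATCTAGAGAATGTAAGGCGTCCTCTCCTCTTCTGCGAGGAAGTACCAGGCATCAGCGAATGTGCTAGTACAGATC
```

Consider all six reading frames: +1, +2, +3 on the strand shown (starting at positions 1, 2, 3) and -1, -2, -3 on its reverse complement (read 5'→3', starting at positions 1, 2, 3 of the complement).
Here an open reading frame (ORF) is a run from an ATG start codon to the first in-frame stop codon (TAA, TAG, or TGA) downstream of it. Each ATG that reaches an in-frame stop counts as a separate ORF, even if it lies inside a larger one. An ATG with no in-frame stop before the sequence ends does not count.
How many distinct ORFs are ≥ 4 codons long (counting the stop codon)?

Reverse complement (5'→3'): GATCTGTACTAGCACATTCGCTGATGCCTGGTACTTCCTCGCAGAAGAGGAGAGGACGCCTTACATTCTCTAGATCGTCTCATCCATCGG
Frame +1: CCG ATG GAT GAG ACG ATC TAG AGA ATG TAA GGC GTC CTC TCC TCT TCT GCG AGG AAG TAC CAG GCA TCA GCG AAT GTG CTA GTA CAG ATC — ATG at 4, stop TAG at 19 → 18 nt; ATG at 25, stop TAA at 28 → 6 nt.
Frame +2: CGA TGG ATG AGA CGA TCT AGA GAA TGT AAG GCG TCC TCT CCT CTT CTG CGA GGA AGT ACC AGG CAT CAG CGA ATG TGC TAG TAC AGA — ATG at 8, stop TAG at 80 → 75 nt; ATG at 74, stop TAG at 80 → 9 nt.
Frame +3: GAT GGA TGA GAC GAT CTA GAG AAT GTA AGG CGT CCT CTC CTC TTC TGC GAG GAA GTA CCA GGC ATC AGC GAA TGT GCT AGT ACA GAT — no ATG→stop ORF.
Frame -1: GAT CTG TAC TAG CAC ATT CGC TGA TGC CTG GTA CTT CCT CGC AGA AGA GGA GAG GAC GCC TTA CAT TCT CTA GAT CGT CTC ATC CAT CGG — no ATG→stop ORF.
Frame -2: ATC TGT ACT AGC ACA TTC GCT GAT GCC TGG TAC TTC CTC GCA GAA GAG GAG AGG ACG CCT TAC ATT CTC TAG ATC GTC TCA TCC ATC — no ATG→stop ORF.
Frame -3: TCT GTA CTA GCA CAT TCG CTG ATG CCT GGT ACT TCC TCG CAG AAG AGG AGA GGA CGC CTT ACA TTC TCT AGA TCG TCT CAT CCA TCG — no ATG→stop ORF.
ORFs ≥ 4 codons: frame +1 4–21 (6 codons), frame +2 8–82 (25 codons). Count = 2.

2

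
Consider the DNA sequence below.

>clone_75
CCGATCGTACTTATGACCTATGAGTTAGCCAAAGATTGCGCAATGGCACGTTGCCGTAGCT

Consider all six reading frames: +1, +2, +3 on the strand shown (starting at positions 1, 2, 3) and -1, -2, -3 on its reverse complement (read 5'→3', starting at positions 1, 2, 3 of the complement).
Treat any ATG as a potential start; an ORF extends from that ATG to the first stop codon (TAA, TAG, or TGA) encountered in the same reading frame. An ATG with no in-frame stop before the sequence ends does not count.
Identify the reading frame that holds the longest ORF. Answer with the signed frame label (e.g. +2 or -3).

Reverse complement (5'→3'): AGCTACGGCAACGTGCCATTGCGCAATCTTTGGCTAACTCATAGGTCATAAGTACGATCGG
Frame +1: CCG ATC GTA CTT ATG ACC TAT GAG TTA GCC AAA GAT TGC GCA ATG GCA CGT TGC CGT AGC — no ATG→stop ORF.
Frame +2: CGA TCG TAC TTA TGA CCT ATG AGT TAG CCA AAG ATT GCG CAA TGG CAC GTT GCC GTA GCT — ATG at 20, stop TAG at 26 → 9 nt.
Frame +3: GAT CGT ACT TAT GAC CTA TGA GTT AGC CAA AGA TTG CGC AAT GGC ACG TTG CCG TAG — no ATG→stop ORF.
Frame -1: AGC TAC GGC AAC GTG CCA TTG CGC AAT CTT TGG CTA ACT CAT AGG TCA TAA GTA CGA TCG — no ATG→stop ORF.
Frame -2: GCT ACG GCA ACG TGC CAT TGC GCA ATC TTT GGC TAA CTC ATA GGT CAT AAG TAC GAT CGG — no ATG→stop ORF.
Frame -3: CTA CGG CAA CGT GCC ATT GCG CAA TCT TTG GCT AAC TCA TAG GTC ATA AGT ACG ATC — no ATG→stop ORF.
Longest ORF is 9 nt in frame +2 (positions 20–28).

+2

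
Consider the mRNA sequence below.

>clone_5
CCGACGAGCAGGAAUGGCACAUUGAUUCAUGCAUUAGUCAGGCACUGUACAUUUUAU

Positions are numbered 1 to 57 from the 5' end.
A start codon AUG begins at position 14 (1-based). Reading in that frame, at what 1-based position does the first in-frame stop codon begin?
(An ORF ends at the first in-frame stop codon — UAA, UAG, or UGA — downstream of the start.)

23

Codons from position 14: AUG (14–16), GCA (17–19), CAU (20–22), UGA (23–25).
UGA is a stop codon; it begins at position 23.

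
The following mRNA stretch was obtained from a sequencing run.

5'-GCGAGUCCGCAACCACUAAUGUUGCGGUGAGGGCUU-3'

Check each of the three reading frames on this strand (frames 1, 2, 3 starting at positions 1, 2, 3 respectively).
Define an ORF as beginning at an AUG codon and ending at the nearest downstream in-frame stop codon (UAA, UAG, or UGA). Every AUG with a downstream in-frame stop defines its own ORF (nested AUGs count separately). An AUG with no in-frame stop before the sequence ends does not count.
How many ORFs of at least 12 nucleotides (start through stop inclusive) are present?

Frame 1: GCG AGU CCG CAA CCA CUA AUG UUG CGG UGA GGG CUU — AUG at 19, stop UGA at 28 → 12 nt.
Frame 2: CGA GUC CGC AAC CAC UAA UGU UGC GGU GAG GGC — no AUG→stop ORF.
Frame 3: GAG UCC GCA ACC ACU AAU GUU GCG GUG AGG GCU — no AUG→stop ORF.
ORFs ≥ 12 nucleotides: frame 1 19–30 (12 nucleotides). Count = 1.

1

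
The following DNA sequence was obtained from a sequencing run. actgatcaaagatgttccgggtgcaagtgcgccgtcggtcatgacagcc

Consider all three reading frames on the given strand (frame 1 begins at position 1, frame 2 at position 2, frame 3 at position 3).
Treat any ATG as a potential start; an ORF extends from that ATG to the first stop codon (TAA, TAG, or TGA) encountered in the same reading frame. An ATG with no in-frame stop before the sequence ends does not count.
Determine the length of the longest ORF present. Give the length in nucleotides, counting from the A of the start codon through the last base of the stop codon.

33

Frame 1: ACT GAT CAA AGA TGT TCC GGG TGC AAG TGC GCC GTC GGT CAT GAC AGC — no ATG→stop ORF.
Frame 2: CTG ATC AAA GAT GTT CCG GGT GCA AGT GCG CCG TCG GTC ATG ACA GCC — no ATG→stop ORF.
Frame 3: TGA TCA AAG ATG TTC CGG GTG CAA GTG CGC CGT CGG TCA TGA CAG — ATG at 12, stop TGA at 42 → 33 nt.
Longest: frame 3, positions 12–44, 33 nt = 11 codons = 10 aa. → 33 nucleotides.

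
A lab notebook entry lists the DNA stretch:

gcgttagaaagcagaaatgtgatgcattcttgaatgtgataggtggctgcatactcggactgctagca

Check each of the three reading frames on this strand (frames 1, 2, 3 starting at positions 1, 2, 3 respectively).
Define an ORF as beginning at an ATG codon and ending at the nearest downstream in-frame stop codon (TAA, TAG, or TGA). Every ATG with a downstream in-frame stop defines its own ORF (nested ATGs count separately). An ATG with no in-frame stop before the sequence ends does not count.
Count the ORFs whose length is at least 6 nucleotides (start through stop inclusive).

Frame 1: GCG TTA GAA AGC AGA AAT GTG ATG CAT TCT TGA ATG TGA TAG GTG GCT GCA TAC TCG GAC TGC TAG — ATG at 22, stop TGA at 31 → 12 nt; ATG at 34, stop TGA at 37 → 6 nt.
Frame 2: CGT TAG AAA GCA GAA ATG TGA TGC ATT CTT GAA TGT GAT AGG TGG CTG CAT ACT CGG ACT GCT AGC — ATG at 17, stop TGA at 20 → 6 nt.
Frame 3: GTT AGA AAG CAG AAA TGT GAT GCA TTC TTG AAT GTG ATA GGT GGC TGC ATA CTC GGA CTG CTA GCA — no ATG→stop ORF.
ORFs ≥ 6 nucleotides: frame 1 22–33 (12 nucleotides), frame 1 34–39 (6 nucleotides), frame 2 17–22 (6 nucleotides). Count = 3.

3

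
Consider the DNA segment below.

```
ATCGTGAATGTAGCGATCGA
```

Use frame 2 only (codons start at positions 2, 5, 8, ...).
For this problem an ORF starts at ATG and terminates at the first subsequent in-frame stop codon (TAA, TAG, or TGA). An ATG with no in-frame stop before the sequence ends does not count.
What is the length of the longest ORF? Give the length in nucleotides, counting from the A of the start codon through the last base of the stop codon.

Frame 2: TCG TGA ATG TAG CGA TCG — ATG at 8, stop TAG at 11 → 6 nt.
Longest: frame 2, positions 8–13, 6 nt = 2 codons = 1 aa. → 6 nucleotides.

6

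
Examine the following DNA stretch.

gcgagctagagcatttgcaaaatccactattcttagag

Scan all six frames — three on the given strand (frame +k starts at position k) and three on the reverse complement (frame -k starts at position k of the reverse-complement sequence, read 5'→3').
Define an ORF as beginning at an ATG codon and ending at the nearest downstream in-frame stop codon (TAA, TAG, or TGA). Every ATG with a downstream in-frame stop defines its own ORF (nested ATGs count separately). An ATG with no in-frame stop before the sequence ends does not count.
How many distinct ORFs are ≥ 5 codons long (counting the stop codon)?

Reverse complement (5'→3'): CTCTAAGAATAGTGGATTTTGCAAATGCTCTAGCTCGC
Frame +1: GCG AGC TAG AGC ATT TGC AAA ATC CAC TAT TCT TAG — no ATG→stop ORF.
Frame +2: CGA GCT AGA GCA TTT GCA AAA TCC ACT ATT CTT AGA — no ATG→stop ORF.
Frame +3: GAG CTA GAG CAT TTG CAA AAT CCA CTA TTC TTA GAG — no ATG→stop ORF.
Frame -1: CTC TAA GAA TAG TGG ATT TTG CAA ATG CTC TAG CTC — ATG at 25, stop TAG at 31 → 9 nt.
Frame -2: TCT AAG AAT AGT GGA TTT TGC AAA TGC TCT AGC TCG — no ATG→stop ORF.
Frame -3: CTA AGA ATA GTG GAT TTT GCA AAT GCT CTA GCT CGC — no ATG→stop ORF.
No ORF reaches 5 codons. Count = 0.

0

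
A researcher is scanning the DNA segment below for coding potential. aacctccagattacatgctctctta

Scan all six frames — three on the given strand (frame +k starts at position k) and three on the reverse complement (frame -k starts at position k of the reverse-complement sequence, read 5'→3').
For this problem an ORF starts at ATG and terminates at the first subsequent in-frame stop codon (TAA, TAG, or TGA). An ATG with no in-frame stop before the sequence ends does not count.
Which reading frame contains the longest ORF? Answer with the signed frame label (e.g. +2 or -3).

-1

Reverse complement (5'→3'): TAAGAGAGCATGTAATCTGGAGGTT
Frame +1: AAC CTC CAG ATT ACA TGC TCT CTT — no ATG→stop ORF.
Frame +2: ACC TCC AGA TTA CAT GCT CTC TTA — no ATG→stop ORF.
Frame +3: CCT CCA GAT TAC ATG CTC TCT — no ATG→stop ORF.
Frame -1: TAA GAG AGC ATG TAA TCT GGA GGT — ATG at 10, stop TAA at 13 → 6 nt.
Frame -2: AAG AGA GCA TGT AAT CTG GAG GTT — no ATG→stop ORF.
Frame -3: AGA GAG CAT GTA ATC TGG AGG — no ATG→stop ORF.
Longest ORF is 6 nt in frame -1 (positions 10–15).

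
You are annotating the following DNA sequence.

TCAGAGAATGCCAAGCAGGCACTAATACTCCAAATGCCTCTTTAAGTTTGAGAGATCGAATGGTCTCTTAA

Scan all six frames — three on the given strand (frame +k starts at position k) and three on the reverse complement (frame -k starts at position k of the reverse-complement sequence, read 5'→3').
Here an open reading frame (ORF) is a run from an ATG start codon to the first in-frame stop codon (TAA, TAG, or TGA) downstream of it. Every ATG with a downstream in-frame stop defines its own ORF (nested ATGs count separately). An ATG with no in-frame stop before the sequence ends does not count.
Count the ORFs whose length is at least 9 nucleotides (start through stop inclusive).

3

Reverse complement (5'→3'): TTAAGAGACCATTCGATCTCTCAAACTTAAAGAGGCATTTGGAGTATTAGTGCCTGCTTGGCATTCTCTGA
Frame +1: TCA GAG AAT GCC AAG CAG GCA CTA ATA CTC CAA ATG CCT CTT TAA GTT TGA GAG ATC GAA TGG TCT CTT — ATG at 34, stop TAA at 43 → 12 nt.
Frame +2: CAG AGA ATG CCA AGC AGG CAC TAA TAC TCC AAA TGC CTC TTT AAG TTT GAG AGA TCG AAT GGT CTC TTA — ATG at 8, stop TAA at 23 → 18 nt.
Frame +3: AGA GAA TGC CAA GCA GGC ACT AAT ACT CCA AAT GCC TCT TTA AGT TTG AGA GAT CGA ATG GTC TCT TAA — ATG at 60, stop TAA at 69 → 12 nt.
Frame -1: TTA AGA GAC CAT TCG ATC TCT CAA ACT TAA AGA GGC ATT TGG AGT ATT AGT GCC TGC TTG GCA TTC TCT — no ATG→stop ORF.
Frame -2: TAA GAG ACC ATT CGA TCT CTC AAA CTT AAA GAG GCA TTT GGA GTA TTA GTG CCT GCT TGG CAT TCT CTG — no ATG→stop ORF.
Frame -3: AAG AGA CCA TTC GAT CTC TCA AAC TTA AAG AGG CAT TTG GAG TAT TAG TGC CTG CTT GGC ATT CTC TGA — no ATG→stop ORF.
ORFs ≥ 9 nucleotides: frame +1 34–45 (12 nucleotides), frame +2 8–25 (18 nucleotides), frame +3 60–71 (12 nucleotides). Count = 3.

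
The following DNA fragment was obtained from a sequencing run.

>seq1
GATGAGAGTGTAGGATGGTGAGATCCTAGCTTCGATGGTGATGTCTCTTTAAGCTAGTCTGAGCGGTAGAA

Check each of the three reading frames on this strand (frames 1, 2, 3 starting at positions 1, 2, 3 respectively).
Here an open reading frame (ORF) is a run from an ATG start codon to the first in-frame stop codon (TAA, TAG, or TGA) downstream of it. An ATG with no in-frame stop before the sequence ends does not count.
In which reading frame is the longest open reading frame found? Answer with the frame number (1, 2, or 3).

Frame 1: GAT GAG AGT GTA GGA TGG TGA GAT CCT AGC TTC GAT GGT GAT GTC TCT TTA AGC TAG TCT GAG CGG TAG — no ATG→stop ORF.
Frame 2: ATG AGA GTG TAG GAT GGT GAG ATC CTA GCT TCG ATG GTG ATG TCT CTT TAA GCT AGT CTG AGC GGT AGA — ATG at 2, stop TAG at 11 → 12 nt; ATG at 35, stop TAA at 50 → 18 nt; ATG at 41, stop TAA at 50 → 12 nt.
Frame 3: TGA GAG TGT AGG ATG GTG AGA TCC TAG CTT CGA TGG TGA TGT CTC TTT AAG CTA GTC TGA GCG GTA GAA — ATG at 15, stop TAG at 27 → 15 nt.
Longest ORF is 18 nt in frame 2 (positions 35–52).

2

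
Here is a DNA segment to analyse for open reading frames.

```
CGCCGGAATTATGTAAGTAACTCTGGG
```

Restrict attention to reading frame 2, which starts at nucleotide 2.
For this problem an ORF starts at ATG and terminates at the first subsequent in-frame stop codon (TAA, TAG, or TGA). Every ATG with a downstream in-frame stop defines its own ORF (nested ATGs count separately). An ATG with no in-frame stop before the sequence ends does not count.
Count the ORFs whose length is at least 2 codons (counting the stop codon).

Frame 2: GCC GGA ATT ATG TAA GTA ACT CTG — ATG at 11, stop TAA at 14 → 6 nt.
ORFs ≥ 2 codons: frame 2 11–16 (2 codons). Count = 1.

1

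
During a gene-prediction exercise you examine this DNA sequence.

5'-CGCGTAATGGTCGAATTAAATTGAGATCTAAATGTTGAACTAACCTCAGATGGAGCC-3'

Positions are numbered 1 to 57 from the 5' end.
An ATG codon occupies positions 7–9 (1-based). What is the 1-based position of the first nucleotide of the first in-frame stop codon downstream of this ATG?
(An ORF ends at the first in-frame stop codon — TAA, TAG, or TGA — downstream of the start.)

Codons from position 7: ATG (7–9), GTC (10–12), GAA (13–15), TTA (16–18), AAT (19–21), TGA (22–24).
TGA is a stop codon; it begins at position 22.

22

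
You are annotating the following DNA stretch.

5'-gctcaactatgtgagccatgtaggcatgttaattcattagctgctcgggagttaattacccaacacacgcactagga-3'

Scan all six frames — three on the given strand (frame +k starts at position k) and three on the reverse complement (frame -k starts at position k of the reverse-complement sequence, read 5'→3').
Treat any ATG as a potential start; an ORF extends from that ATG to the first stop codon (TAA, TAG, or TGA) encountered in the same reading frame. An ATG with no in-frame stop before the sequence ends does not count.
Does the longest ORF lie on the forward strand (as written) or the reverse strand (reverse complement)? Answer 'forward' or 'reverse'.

Reverse complement (5'→3'): TCCTAGTGCGTGTGTTGGGTAATTAACTCCCGAGCAGCTAATGAATTAACATGCCTACATGGCTCACATAGTTGAGC
Frame +1: GCT CAA CTA TGT GAG CCA TGT AGG CAT GTT AAT TCA TTA GCT GCT CGG GAG TTA ATT ACC CAA CAC ACG CAC TAG — no ATG→stop ORF.
Frame +2: CTC AAC TAT GTG AGC CAT GTA GGC ATG TTA ATT CAT TAG CTG CTC GGG AGT TAA TTA CCC AAC ACA CGC ACT AGG — ATG at 26, stop TAG at 38 → 15 nt.
Frame +3: TCA ACT ATG TGA GCC ATG TAG GCA TGT TAA TTC ATT AGC TGC TCG GGA GTT AAT TAC CCA ACA CAC GCA CTA GGA — ATG at 9, stop TGA at 12 → 6 nt; ATG at 18, stop TAG at 21 → 6 nt.
Frame -1: TCC TAG TGC GTG TGT TGG GTA ATT AAC TCC CGA GCA GCT AAT GAA TTA ACA TGC CTA CAT GGC TCA CAT AGT TGA — no ATG→stop ORF.
Frame -2: CCT AGT GCG TGT GTT GGG TAA TTA ACT CCC GAG CAG CTA ATG AAT TAA CAT GCC TAC ATG GCT CAC ATA GTT GAG — ATG at 41, stop TAA at 47 → 9 nt.
Frame -3: CTA GTG CGT GTG TTG GGT AAT TAA CTC CCG AGC AGC TAA TGA ATT AAC ATG CCT ACA TGG CTC ACA TAG TTG AGC — ATG at 51, stop TAG at 69 → 21 nt.
Forward-strand max 15 nt; reverse-strand max 21 nt. The reverse strand has the longer ORF.

reverse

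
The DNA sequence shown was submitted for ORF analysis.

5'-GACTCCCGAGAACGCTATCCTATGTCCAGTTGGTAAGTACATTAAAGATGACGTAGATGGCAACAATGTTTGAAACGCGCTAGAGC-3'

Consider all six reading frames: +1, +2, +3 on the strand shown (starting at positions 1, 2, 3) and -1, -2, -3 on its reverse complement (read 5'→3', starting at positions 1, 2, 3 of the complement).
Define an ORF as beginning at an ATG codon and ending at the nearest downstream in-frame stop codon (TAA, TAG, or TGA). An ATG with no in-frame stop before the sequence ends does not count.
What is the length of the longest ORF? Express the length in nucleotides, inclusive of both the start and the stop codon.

27

Reverse complement (5'→3'): GCTCTAGCGCGTTTCAAACATTGTTGCCATCTACGTCATCTTTAATGTACTTACCAACTGGACATAGGATAGCGTTCTCGGGAGTC
Frame +1: GAC TCC CGA GAA CGC TAT CCT ATG TCC AGT TGG TAA GTA CAT TAA AGA TGA CGT AGA TGG CAA CAA TGT TTG AAA CGC GCT AGA — ATG at 22, stop TAA at 34 → 15 nt.
Frame +2: ACT CCC GAG AAC GCT ATC CTA TGT CCA GTT GGT AAG TAC ATT AAA GAT GAC GTA GAT GGC AAC AAT GTT TGA AAC GCG CTA GAG — no ATG→stop ORF.
Frame +3: CTC CCG AGA ACG CTA TCC TAT GTC CAG TTG GTA AGT ACA TTA AAG ATG ACG TAG ATG GCA ACA ATG TTT GAA ACG CGC TAG AGC — ATG at 48, stop TAG at 54 → 9 nt; ATG at 57, stop TAG at 81 → 27 nt; ATG at 66, stop TAG at 81 → 18 nt.
Frame -1: GCT CTA GCG CGT TTC AAA CAT TGT TGC CAT CTA CGT CAT CTT TAA TGT ACT TAC CAA CTG GAC ATA GGA TAG CGT TCT CGG GAG — no ATG→stop ORF.
Frame -2: CTC TAG CGC GTT TCA AAC ATT GTT GCC ATC TAC GTC ATC TTT AAT GTA CTT ACC AAC TGG ACA TAG GAT AGC GTT CTC GGG AGT — no ATG→stop ORF.
Frame -3: TCT AGC GCG TTT CAA ACA TTG TTG CCA TCT ACG TCA TCT TTA ATG TAC TTA CCA ACT GGA CAT AGG ATA GCG TTC TCG GGA GTC — no ATG→stop ORF.
Longest: frame +3, positions 57–83, 27 nt = 9 codons = 8 aa. → 27 nucleotides.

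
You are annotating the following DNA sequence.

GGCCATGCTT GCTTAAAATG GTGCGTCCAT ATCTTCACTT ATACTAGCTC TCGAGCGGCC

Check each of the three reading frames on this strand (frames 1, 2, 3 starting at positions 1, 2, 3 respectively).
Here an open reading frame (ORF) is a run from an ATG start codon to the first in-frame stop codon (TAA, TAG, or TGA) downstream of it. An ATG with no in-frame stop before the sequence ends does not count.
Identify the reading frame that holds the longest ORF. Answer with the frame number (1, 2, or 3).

3

Frame 1: GGC CAT GCT TGC TTA AAA TGG TGC GTC CAT ATC TTC ACT TAT ACT AGC TCT CGA GCG GCC — no ATG→stop ORF.
Frame 2: GCC ATG CTT GCT TAA AAT GGT GCG TCC ATA TCT TCA CTT ATA CTA GCT CTC GAG CGG — ATG at 5, stop TAA at 14 → 12 nt.
Frame 3: CCA TGC TTG CTT AAA ATG GTG CGT CCA TAT CTT CAC TTA TAC TAG CTC TCG AGC GGC — ATG at 18, stop TAG at 45 → 30 nt.
Longest ORF is 30 nt in frame 3 (positions 18–47).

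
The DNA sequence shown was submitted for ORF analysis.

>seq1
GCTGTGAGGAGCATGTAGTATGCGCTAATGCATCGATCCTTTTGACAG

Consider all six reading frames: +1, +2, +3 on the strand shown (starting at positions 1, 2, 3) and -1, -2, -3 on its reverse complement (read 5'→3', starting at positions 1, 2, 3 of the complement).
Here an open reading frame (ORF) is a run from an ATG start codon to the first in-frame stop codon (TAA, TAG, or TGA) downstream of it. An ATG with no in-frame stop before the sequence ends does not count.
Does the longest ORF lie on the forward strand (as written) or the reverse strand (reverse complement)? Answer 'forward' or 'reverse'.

forward

Reverse complement (5'→3'): CTGTCAAAAGGATCGATGCATTAGCGCATACTACATGCTCCTCACAGC
Frame +1: GCT GTG AGG AGC ATG TAG TAT GCG CTA ATG CAT CGA TCC TTT TGA CAG — ATG at 13, stop TAG at 16 → 6 nt; ATG at 28, stop TGA at 43 → 18 nt.
Frame +2: CTG TGA GGA GCA TGT AGT ATG CGC TAA TGC ATC GAT CCT TTT GAC — ATG at 20, stop TAA at 26 → 9 nt.
Frame +3: TGT GAG GAG CAT GTA GTA TGC GCT AAT GCA TCG ATC CTT TTG ACA — no ATG→stop ORF.
Frame -1: CTG TCA AAA GGA TCG ATG CAT TAG CGC ATA CTA CAT GCT CCT CAC AGC — ATG at 16, stop TAG at 22 → 9 nt.
Frame -2: TGT CAA AAG GAT CGA TGC ATT AGC GCA TAC TAC ATG CTC CTC ACA — no ATG→stop ORF.
Frame -3: GTC AAA AGG ATC GAT GCA TTA GCG CAT ACT ACA TGC TCC TCA CAG — no ATG→stop ORF.
Forward-strand max 18 nt; reverse-strand max 9 nt. The forward strand has the longer ORF.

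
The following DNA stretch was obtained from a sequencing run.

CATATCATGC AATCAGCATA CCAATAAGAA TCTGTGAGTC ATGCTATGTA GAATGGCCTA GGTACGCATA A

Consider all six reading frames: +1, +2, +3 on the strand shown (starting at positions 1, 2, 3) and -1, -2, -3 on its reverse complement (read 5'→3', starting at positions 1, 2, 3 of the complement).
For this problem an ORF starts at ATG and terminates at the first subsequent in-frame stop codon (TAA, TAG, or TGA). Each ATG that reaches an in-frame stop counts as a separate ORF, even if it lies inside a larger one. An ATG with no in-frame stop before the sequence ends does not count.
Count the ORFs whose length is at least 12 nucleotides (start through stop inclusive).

Reverse complement (5'→3'): TTATGCGTACCTAGGCCATTCTACATAGCATGACTCACAGATTCTTATTGGTATGCTGATTGCATGATATG
Frame +1: CAT ATC ATG CAA TCA GCA TAC CAA TAA GAA TCT GTG AGT CAT GCT ATG TAG AAT GGC CTA GGT ACG CAT — ATG at 7, stop TAA at 25 → 21 nt; ATG at 46, stop TAG at 49 → 6 nt.
Frame +2: ATA TCA TGC AAT CAG CAT ACC AAT AAG AAT CTG TGA GTC ATG CTA TGT AGA ATG GCC TAG GTA CGC ATA — ATG at 41, stop TAG at 59 → 21 nt; ATG at 53, stop TAG at 59 → 9 nt.
Frame +3: TAT CAT GCA ATC AGC ATA CCA ATA AGA ATC TGT GAG TCA TGC TAT GTA GAA TGG CCT AGG TAC GCA TAA — no ATG→stop ORF.
Frame -1: TTA TGC GTA CCT AGG CCA TTC TAC ATA GCA TGA CTC ACA GAT TCT TAT TGG TAT GCT GAT TGC ATG ATA — no ATG→stop ORF.
Frame -2: TAT GCG TAC CTA GGC CAT TCT ACA TAG CAT GAC TCA CAG ATT CTT ATT GGT ATG CTG ATT GCA TGA TAT — ATG at 53, stop TGA at 65 → 15 nt.
Frame -3: ATG CGT ACC TAG GCC ATT CTA CAT AGC ATG ACT CAC AGA TTC TTA TTG GTA TGC TGA TTG CAT GAT ATG — ATG at 3, stop TAG at 12 → 12 nt; ATG at 30, stop TGA at 57 → 30 nt.
ORFs ≥ 12 nucleotides: frame +1 7–27 (21 nucleotides), frame +2 41–61 (21 nucleotides), frame -2 53–67 (15 nucleotides), frame -3 3–14 (12 nucleotides), frame -3 30–59 (30 nucleotides). Count = 5.

5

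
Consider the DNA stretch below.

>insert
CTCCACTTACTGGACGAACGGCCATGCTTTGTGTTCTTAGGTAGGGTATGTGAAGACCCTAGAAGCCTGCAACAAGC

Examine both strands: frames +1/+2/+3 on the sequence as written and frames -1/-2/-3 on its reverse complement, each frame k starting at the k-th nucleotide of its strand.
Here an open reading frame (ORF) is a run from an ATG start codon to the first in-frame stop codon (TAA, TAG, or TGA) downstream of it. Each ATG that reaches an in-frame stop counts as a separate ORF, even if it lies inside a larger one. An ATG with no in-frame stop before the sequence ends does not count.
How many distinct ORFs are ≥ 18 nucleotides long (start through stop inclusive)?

1

Reverse complement (5'→3'): GCTTGTTGCAGGCTTCTAGGGTCTTCACATACCCTACCTAAGAACACAAAGCATGGCCGTTCGTCCAGTAAGTGGAG
Frame +1: CTC CAC TTA CTG GAC GAA CGG CCA TGC TTT GTG TTC TTA GGT AGG GTA TGT GAA GAC CCT AGA AGC CTG CAA CAA — no ATG→stop ORF.
Frame +2: TCC ACT TAC TGG ACG AAC GGC CAT GCT TTG TGT TCT TAG GTA GGG TAT GTG AAG ACC CTA GAA GCC TGC AAC AAG — no ATG→stop ORF.
Frame +3: CCA CTT ACT GGA CGA ACG GCC ATG CTT TGT GTT CTT AGG TAG GGT ATG TGA AGA CCC TAG AAG CCT GCA ACA AGC — ATG at 24, stop TAG at 42 → 21 nt; ATG at 48, stop TGA at 51 → 6 nt.
Frame -1: GCT TGT TGC AGG CTT CTA GGG TCT TCA CAT ACC CTA CCT AAG AAC ACA AAG CAT GGC CGT TCG TCC AGT AAG TGG — no ATG→stop ORF.
Frame -2: CTT GTT GCA GGC TTC TAG GGT CTT CAC ATA CCC TAC CTA AGA ACA CAA AGC ATG GCC GTT CGT CCA GTA AGT GGA — no ATG→stop ORF.
Frame -3: TTG TTG CAG GCT TCT AGG GTC TTC ACA TAC CCT ACC TAA GAA CAC AAA GCA TGG CCG TTC GTC CAG TAA GTG GAG — no ATG→stop ORF.
ORFs ≥ 18 nucleotides: frame +3 24–44 (21 nucleotides). Count = 1.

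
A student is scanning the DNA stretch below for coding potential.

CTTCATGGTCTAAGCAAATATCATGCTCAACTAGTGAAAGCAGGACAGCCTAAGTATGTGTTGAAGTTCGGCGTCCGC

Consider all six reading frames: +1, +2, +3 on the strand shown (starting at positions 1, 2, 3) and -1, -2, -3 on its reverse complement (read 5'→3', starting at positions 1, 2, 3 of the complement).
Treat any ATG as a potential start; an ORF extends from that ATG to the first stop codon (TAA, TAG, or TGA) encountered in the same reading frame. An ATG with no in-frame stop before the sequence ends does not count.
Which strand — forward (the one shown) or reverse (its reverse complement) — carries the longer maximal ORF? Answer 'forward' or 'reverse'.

Reverse complement (5'→3'): GCGGACGCCGAACTTCAACACATACTTAGGCTGTCCTGCTTTCACTAGTTGAGCATGATATTTGCTTAGACCATGAAG
Frame +1: CTT CAT GGT CTA AGC AAA TAT CAT GCT CAA CTA GTG AAA GCA GGA CAG CCT AAG TAT GTG TTG AAG TTC GGC GTC CGC — no ATG→stop ORF.
Frame +2: TTC ATG GTC TAA GCA AAT ATC ATG CTC AAC TAG TGA AAG CAG GAC AGC CTA AGT ATG TGT TGA AGT TCG GCG TCC — ATG at 5, stop TAA at 11 → 9 nt; ATG at 23, stop TAG at 32 → 12 nt; ATG at 56, stop TGA at 62 → 9 nt.
Frame +3: TCA TGG TCT AAG CAA ATA TCA TGC TCA ACT AGT GAA AGC AGG ACA GCC TAA GTA TGT GTT GAA GTT CGG CGT CCG — no ATG→stop ORF.
Frame -1: GCG GAC GCC GAA CTT CAA CAC ATA CTT AGG CTG TCC TGC TTT CAC TAG TTG AGC ATG ATA TTT GCT TAG ACC ATG AAG — ATG at 55, stop TAG at 67 → 15 nt.
Frame -2: CGG ACG CCG AAC TTC AAC ACA TAC TTA GGC TGT CCT GCT TTC ACT AGT TGA GCA TGA TAT TTG CTT AGA CCA TGA — no ATG→stop ORF.
Frame -3: GGA CGC CGA ACT TCA ACA CAT ACT TAG GCT GTC CTG CTT TCA CTA GTT GAG CAT GAT ATT TGC TTA GAC CAT GAA — no ATG→stop ORF.
Forward-strand max 12 nt; reverse-strand max 15 nt. The reverse strand has the longer ORF.

reverse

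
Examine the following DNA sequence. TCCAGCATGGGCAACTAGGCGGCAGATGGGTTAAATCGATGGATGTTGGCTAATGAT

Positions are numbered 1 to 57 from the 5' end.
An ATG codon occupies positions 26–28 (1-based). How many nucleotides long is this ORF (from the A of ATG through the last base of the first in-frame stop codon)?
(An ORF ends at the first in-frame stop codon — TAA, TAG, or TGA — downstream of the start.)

Codons from position 26: ATG (26–28), GGT (29–31), TAA (32–34).
TAA is the first in-frame stop; ORF spans 26–34, 9 nucleotides.

9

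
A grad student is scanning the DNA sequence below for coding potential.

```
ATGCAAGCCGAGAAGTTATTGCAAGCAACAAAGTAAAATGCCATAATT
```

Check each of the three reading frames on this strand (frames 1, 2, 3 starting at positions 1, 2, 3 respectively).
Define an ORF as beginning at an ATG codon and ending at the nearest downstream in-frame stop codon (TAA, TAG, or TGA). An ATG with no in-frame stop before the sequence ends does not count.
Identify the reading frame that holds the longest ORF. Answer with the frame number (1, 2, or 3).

Frame 1: ATG CAA GCC GAG AAG TTA TTG CAA GCA ACA AAG TAA AAT GCC ATA ATT — ATG at 1, stop TAA at 34 → 36 nt.
Frame 2: TGC AAG CCG AGA AGT TAT TGC AAG CAA CAA AGT AAA ATG CCA TAA — ATG at 38, stop TAA at 44 → 9 nt.
Frame 3: GCA AGC CGA GAA GTT ATT GCA AGC AAC AAA GTA AAA TGC CAT AAT — no ATG→stop ORF.
Longest ORF is 36 nt in frame 1 (positions 1–36).

1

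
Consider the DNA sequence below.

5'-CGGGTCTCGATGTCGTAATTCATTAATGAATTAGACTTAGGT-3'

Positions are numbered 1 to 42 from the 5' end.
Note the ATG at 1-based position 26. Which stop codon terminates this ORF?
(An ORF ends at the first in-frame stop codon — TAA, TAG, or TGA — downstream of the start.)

TAG

Codons from position 26: ATG (26–28), AAT (29–31), TAG (32–34).
The first in-frame stop codon is TAG.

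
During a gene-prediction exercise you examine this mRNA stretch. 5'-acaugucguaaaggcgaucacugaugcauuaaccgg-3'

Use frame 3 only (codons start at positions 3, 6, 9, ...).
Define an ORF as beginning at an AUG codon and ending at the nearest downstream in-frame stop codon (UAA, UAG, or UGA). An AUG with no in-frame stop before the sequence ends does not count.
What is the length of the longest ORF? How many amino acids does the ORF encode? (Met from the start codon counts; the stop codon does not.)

Frame 3: AUG UCG UAA AGG CGA UCA CUG AUG CAU UAA CCG — AUG at 3, stop UAA at 9 → 9 nt; AUG at 24, stop UAA at 30 → 9 nt.
Longest: frame 3, positions 3–11, 9 nt = 3 codons = 2 aa. → 2 amino acids.

2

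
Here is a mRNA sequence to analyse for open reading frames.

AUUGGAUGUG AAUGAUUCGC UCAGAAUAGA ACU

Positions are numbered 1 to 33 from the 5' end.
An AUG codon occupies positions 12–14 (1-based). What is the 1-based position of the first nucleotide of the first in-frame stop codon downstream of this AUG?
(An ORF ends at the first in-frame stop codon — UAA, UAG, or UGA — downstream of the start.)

Codons from position 12: AUG (12–14), AUU (15–17), CGC (18–20), UCA (21–23), GAA (24–26), UAG (27–29).
UAG is a stop codon; it begins at position 27.

27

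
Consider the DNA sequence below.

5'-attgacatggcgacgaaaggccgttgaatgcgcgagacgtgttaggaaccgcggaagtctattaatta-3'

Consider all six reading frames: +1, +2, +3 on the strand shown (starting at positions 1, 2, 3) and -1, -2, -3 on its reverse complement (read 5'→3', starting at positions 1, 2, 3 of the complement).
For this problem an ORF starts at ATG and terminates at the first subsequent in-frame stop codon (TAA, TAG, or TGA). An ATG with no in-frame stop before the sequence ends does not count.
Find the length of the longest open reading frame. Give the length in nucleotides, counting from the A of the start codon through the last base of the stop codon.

21

Reverse complement (5'→3'): TAATTAATAGACTTCCGCGGTTCCTAACACGTCTCGCGCATTCAACGGCCTTTCGTCGCCATGTCAAT
Frame +1: ATT GAC ATG GCG ACG AAA GGC CGT TGA ATG CGC GAG ACG TGT TAG GAA CCG CGG AAG TCT ATT AAT — ATG at 7, stop TGA at 25 → 21 nt; ATG at 28, stop TAG at 43 → 18 nt.
Frame +2: TTG ACA TGG CGA CGA AAG GCC GTT GAA TGC GCG AGA CGT GTT AGG AAC CGC GGA AGT CTA TTA ATT — no ATG→stop ORF.
Frame +3: TGA CAT GGC GAC GAA AGG CCG TTG AAT GCG CGA GAC GTG TTA GGA ACC GCG GAA GTC TAT TAA TTA — no ATG→stop ORF.
Frame -1: TAA TTA ATA GAC TTC CGC GGT TCC TAA CAC GTC TCG CGC ATT CAA CGG CCT TTC GTC GCC ATG TCA — no ATG→stop ORF.
Frame -2: AAT TAA TAG ACT TCC GCG GTT CCT AAC ACG TCT CGC GCA TTC AAC GGC CTT TCG TCG CCA TGT CAA — no ATG→stop ORF.
Frame -3: ATT AAT AGA CTT CCG CGG TTC CTA ACA CGT CTC GCG CAT TCA ACG GCC TTT CGT CGC CAT GTC AAT — no ATG→stop ORF.
Longest: frame +1, positions 7–27, 21 nt = 7 codons = 6 aa. → 21 nucleotides.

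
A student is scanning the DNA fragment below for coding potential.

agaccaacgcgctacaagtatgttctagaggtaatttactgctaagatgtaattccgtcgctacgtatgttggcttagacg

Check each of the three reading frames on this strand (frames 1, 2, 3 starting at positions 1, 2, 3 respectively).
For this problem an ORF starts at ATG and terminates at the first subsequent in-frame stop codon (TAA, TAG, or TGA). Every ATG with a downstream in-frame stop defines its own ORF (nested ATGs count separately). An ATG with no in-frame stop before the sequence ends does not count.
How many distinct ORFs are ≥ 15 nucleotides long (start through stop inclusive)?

Frame 1: AGA CCA ACG CGC TAC AAG TAT GTT CTA GAG GTA ATT TAC TGC TAA GAT GTA ATT CCG TCG CTA CGT ATG TTG GCT TAG ACG — ATG at 67, stop TAG at 76 → 12 nt.
Frame 2: GAC CAA CGC GCT ACA AGT ATG TTC TAG AGG TAA TTT ACT GCT AAG ATG TAA TTC CGT CGC TAC GTA TGT TGG CTT AGA — ATG at 20, stop TAG at 26 → 9 nt; ATG at 47, stop TAA at 50 → 6 nt.
Frame 3: ACC AAC GCG CTA CAA GTA TGT TCT AGA GGT AAT TTA CTG CTA AGA TGT AAT TCC GTC GCT ACG TAT GTT GGC TTA GAC — no ATG→stop ORF.
No ORF reaches 15 nucleotides. Count = 0.

0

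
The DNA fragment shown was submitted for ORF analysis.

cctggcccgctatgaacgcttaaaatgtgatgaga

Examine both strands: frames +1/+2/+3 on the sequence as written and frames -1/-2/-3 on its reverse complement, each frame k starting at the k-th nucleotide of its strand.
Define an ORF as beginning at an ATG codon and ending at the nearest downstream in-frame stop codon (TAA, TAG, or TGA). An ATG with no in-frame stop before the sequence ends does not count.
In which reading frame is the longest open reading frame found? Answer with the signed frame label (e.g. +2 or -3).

+3

Reverse complement (5'→3'): TCTCATCACATTTTAAGCGTTCATAGCGGGCCAGG
Frame +1: CCT GGC CCG CTA TGA ACG CTT AAA ATG TGA TGA — ATG at 25, stop TGA at 28 → 6 nt.
Frame +2: CTG GCC CGC TAT GAA CGC TTA AAA TGT GAT GAG — no ATG→stop ORF.
Frame +3: TGG CCC GCT ATG AAC GCT TAA AAT GTG ATG AGA — ATG at 12, stop TAA at 21 → 12 nt.
Frame -1: TCT CAT CAC ATT TTA AGC GTT CAT AGC GGG CCA — no ATG→stop ORF.
Frame -2: CTC ATC ACA TTT TAA GCG TTC ATA GCG GGC CAG — no ATG→stop ORF.
Frame -3: TCA TCA CAT TTT AAG CGT TCA TAG CGG GCC AGG — no ATG→stop ORF.
Longest ORF is 12 nt in frame +3 (positions 12–23).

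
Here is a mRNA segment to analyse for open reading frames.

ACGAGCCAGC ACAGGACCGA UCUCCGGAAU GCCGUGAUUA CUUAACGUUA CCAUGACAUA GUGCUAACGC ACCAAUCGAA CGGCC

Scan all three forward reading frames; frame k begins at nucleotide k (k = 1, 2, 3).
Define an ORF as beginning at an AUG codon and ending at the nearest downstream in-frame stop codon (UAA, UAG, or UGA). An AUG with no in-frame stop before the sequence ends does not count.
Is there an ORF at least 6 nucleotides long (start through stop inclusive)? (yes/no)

Frame 1: ACG AGC CAG CAC AGG ACC GAU CUC CGG AAU GCC GUG AUU ACU UAA CGU UAC CAU GAC AUA GUG CUA ACG CAC CAA UCG AAC GGC — no AUG→stop ORF.
Frame 2: CGA GCC AGC ACA GGA CCG AUC UCC GGA AUG CCG UGA UUA CUU AAC GUU ACC AUG ACA UAG UGC UAA CGC ACC AAU CGA ACG GCC — AUG at 29, stop UGA at 35 → 9 nt; AUG at 53, stop UAG at 59 → 9 nt.
Frame 3: GAG CCA GCA CAG GAC CGA UCU CCG GAA UGC CGU GAU UAC UUA ACG UUA CCA UGA CAU AGU GCU AAC GCA CCA AUC GAA CGG — no AUG→stop ORF.
Frame 2 has an ORF of 9 nucleotides (positions 29–37) ≥ 6, so yes.

yes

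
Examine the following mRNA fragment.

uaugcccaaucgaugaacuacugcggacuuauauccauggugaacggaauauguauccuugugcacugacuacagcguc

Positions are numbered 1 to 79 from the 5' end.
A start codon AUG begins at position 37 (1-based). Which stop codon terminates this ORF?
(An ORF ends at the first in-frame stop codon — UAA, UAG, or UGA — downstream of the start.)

Codons from position 37: AUG (37–39), GUG (40–42), AAC (43–45), GGA (46–48), AUA (49–51), UGU (52–54), AUC (55–57), CUU (58–60), GUG (61–63), CAC (64–66), UGA (67–69).
The first in-frame stop codon is UGA.

UGA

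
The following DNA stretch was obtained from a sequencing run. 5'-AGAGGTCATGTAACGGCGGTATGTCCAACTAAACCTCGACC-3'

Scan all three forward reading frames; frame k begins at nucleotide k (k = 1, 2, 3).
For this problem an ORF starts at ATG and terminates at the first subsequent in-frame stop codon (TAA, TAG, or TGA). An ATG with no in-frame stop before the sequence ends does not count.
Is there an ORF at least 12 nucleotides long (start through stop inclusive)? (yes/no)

Frame 1: AGA GGT CAT GTA ACG GCG GTA TGT CCA ACT AAA CCT CGA — no ATG→stop ORF.
Frame 2: GAG GTC ATG TAA CGG CGG TAT GTC CAA CTA AAC CTC GAC — ATG at 8, stop TAA at 11 → 6 nt.
Frame 3: AGG TCA TGT AAC GGC GGT ATG TCC AAC TAA ACC TCG ACC — ATG at 21, stop TAA at 30 → 12 nt.
Frame 3 has an ORF of 12 nucleotides (positions 21–32) ≥ 12, so yes.

yes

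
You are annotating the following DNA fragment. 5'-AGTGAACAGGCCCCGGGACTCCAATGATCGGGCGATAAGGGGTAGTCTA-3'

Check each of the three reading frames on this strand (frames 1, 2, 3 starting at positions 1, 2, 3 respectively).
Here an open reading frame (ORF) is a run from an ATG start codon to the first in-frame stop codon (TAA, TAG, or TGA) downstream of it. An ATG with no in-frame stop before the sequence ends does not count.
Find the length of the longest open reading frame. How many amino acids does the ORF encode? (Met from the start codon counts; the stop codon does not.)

Frame 1: AGT GAA CAG GCC CCG GGA CTC CAA TGA TCG GGC GAT AAG GGG TAG TCT — no ATG→stop ORF.
Frame 2: GTG AAC AGG CCC CGG GAC TCC AAT GAT CGG GCG ATA AGG GGT AGT CTA — no ATG→stop ORF.
Frame 3: TGA ACA GGC CCC GGG ACT CCA ATG ATC GGG CGA TAA GGG GTA GTC — ATG at 24, stop TAA at 36 → 15 nt.
Longest: frame 3, positions 24–38, 15 nt = 5 codons = 4 aa. → 4 amino acids.

4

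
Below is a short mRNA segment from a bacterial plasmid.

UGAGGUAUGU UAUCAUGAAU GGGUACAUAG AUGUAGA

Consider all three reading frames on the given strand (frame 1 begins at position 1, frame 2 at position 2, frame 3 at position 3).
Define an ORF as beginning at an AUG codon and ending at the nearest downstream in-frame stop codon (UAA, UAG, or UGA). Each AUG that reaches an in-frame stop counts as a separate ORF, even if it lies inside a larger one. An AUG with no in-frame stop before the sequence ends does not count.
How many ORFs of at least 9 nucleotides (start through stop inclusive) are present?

2

Frame 1: UGA GGU AUG UUA UCA UGA AUG GGU ACA UAG AUG UAG — AUG at 7, stop UGA at 16 → 12 nt; AUG at 19, stop UAG at 28 → 12 nt; AUG at 31, stop UAG at 34 → 6 nt.
Frame 2: GAG GUA UGU UAU CAU GAA UGG GUA CAU AGA UGU AGA — no AUG→stop ORF.
Frame 3: AGG UAU GUU AUC AUG AAU GGG UAC AUA GAU GUA — no AUG→stop ORF.
ORFs ≥ 9 nucleotides: frame 1 7–18 (12 nucleotides), frame 1 19–30 (12 nucleotides). Count = 2.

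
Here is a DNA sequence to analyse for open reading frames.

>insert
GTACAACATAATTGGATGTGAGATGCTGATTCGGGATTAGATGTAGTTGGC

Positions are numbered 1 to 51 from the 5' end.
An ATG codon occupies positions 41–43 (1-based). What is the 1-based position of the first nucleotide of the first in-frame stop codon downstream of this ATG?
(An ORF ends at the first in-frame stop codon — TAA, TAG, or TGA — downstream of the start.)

Codons from position 41: ATG (41–43), TAG (44–46).
TAG is a stop codon; it begins at position 44.

44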